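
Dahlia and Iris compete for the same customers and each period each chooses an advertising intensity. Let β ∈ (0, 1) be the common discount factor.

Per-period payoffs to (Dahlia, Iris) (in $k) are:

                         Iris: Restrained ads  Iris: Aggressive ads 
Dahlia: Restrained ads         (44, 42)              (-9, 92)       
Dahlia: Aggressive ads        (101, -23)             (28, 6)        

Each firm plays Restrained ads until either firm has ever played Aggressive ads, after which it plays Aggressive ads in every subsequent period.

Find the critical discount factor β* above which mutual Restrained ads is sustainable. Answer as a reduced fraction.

57/73

Dahlia's threshold: (101−44)/(101−28) = 57/73.
Iris's threshold: (92−42)/(92−6) = 25/43.
57/73 > 25/43, so Dahlia binds and β* = 57/73.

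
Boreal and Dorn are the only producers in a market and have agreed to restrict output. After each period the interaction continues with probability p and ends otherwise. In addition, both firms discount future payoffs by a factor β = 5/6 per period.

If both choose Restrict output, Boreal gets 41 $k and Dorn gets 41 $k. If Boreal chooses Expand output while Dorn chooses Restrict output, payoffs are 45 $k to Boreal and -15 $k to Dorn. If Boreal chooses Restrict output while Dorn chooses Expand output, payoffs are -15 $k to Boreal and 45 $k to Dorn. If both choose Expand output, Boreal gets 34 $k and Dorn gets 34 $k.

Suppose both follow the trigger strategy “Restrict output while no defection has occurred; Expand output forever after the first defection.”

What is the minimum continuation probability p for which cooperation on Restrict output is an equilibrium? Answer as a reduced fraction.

24/55

Expected continuation weight on next period's payoff is β·p = 5/6·p, which plays the role of the discount factor.
Cooperation requires 5/6·p ≥ (45−41)/(45−34) = 4/11, hence p ≥ 24/55.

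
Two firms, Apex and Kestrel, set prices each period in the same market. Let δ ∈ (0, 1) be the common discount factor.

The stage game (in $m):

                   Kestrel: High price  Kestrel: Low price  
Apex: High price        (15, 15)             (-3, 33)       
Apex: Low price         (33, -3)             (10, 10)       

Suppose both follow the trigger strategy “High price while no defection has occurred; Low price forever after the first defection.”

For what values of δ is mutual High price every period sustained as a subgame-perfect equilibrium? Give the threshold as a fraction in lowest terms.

One-period gain from deviating is 33 − 15 = 18. The loss is 15 − 10 = 5 in every subsequent period, with present value 5·δ/(1−δ).
Deviation is unprofitable when 5·δ/(1−δ) ≥ 18, i.e. δ/(1−δ) ≥ 18/5.
Equivalently δ ≥ 18/(18+5) = 18/23.

18/23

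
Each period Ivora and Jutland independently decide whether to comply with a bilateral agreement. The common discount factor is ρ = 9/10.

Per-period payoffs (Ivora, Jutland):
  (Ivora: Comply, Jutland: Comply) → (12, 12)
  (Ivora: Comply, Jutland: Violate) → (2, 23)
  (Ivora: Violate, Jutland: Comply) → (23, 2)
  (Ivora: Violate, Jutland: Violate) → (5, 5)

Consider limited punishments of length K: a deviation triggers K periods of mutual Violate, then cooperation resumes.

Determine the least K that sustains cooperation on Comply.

2

IC: ρ(1−ρ^K)/(1−ρ) ≥ (23−12)/(12−5) = 11/7.
With ρ = 9/10: need 1 − ρ^K ≥ 11/7·(1−9/10)/(9/10), i.e. ρ^K ≤ 0.8254.
Since (9/10)^1 = 0.9000 and (9/10)^2 = 0.8100, the smallest such K is 2.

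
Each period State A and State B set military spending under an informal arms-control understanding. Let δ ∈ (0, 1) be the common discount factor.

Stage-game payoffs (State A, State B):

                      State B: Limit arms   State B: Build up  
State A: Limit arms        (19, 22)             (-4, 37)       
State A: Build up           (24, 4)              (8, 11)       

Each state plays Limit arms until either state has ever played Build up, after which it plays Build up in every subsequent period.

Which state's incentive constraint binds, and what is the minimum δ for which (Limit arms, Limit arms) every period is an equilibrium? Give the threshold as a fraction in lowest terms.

For State A: deviation gain 24−19 = 5, per-period punishment loss 19−8 = 11. IC gives δ ≥ 5/16.
For State B: gain 15, loss 11 per period, so δ ≥ 15/26.
The tighter constraint is State B's, so cooperation needs δ ≥ 15/26.

State B; δ ≥ 15/26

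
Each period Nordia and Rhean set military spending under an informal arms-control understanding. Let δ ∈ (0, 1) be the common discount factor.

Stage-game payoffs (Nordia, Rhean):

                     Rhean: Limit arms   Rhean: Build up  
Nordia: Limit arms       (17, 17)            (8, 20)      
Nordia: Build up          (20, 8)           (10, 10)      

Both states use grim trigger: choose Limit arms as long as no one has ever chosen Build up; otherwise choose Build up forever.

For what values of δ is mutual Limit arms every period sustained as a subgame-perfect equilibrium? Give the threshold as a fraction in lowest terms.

3/10

17/(1−δ) ≥ 20 + 10δ/(1−δ)
17 ≥ 20 − 10δ
δ ≥ 3/10.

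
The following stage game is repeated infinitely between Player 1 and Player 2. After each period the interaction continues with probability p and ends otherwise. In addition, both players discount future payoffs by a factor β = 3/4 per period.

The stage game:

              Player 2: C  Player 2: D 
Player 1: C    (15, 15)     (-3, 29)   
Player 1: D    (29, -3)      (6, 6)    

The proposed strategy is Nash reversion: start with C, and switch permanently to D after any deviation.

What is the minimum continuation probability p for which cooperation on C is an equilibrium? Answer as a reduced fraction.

With continuation probability p and discount β, the effective per-period discount factor is βp.
Grim-trigger IC: βp ≥ (29−15)/(29−6) = 14/23.
So p ≥ (14/23)/(3/4) = 56/69.

56/69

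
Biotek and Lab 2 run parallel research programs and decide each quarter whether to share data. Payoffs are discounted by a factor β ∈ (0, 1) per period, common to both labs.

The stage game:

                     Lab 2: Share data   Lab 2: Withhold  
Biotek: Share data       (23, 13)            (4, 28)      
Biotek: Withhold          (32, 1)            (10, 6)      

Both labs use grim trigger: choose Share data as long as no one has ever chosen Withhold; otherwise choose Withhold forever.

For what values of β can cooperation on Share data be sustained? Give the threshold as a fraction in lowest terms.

Biotek's threshold: (32−23)/(32−10) = 9/22.
Lab 2's threshold: (28−13)/(28−6) = 15/22.
9/22 < 15/22, so Lab 2 binds and β* = 15/22.

15/22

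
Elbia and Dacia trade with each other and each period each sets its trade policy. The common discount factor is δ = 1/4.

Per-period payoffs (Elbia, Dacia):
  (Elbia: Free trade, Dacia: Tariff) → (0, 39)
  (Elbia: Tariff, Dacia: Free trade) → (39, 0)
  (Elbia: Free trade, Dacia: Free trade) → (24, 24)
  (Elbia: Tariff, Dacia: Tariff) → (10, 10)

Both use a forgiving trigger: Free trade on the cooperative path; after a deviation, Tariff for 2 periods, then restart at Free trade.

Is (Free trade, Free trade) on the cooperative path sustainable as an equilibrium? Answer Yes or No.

No

Comparing payoff streams over the 3 periods until play realigns: cooperate → 24(1+δ+…+δ^2); deviate → 39 + 10(δ+…+δ^2).
Cooperation is sustained iff (24−10)(δ+…+δ^2) ≥ 39−24.
δ+…+δ^2 = 1/4·(1−(1/4)^2)/(1−1/4) = 0.3125, and (39−24)/(24−10) = 1.0714.
0.3125 < 1.0714, so cooperation is not sustainable.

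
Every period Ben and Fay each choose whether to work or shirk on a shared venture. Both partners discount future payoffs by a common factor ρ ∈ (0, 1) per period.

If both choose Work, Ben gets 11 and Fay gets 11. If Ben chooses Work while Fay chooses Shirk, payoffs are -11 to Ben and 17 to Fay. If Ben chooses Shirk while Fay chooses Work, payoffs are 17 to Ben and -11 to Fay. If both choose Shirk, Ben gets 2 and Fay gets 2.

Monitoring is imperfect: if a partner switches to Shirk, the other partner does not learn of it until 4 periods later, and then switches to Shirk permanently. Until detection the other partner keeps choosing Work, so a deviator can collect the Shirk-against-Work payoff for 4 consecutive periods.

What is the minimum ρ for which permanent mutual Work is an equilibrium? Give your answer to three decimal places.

0.795

The best deviation is to choose Shirk for all 4 undetected periods, earning 17 each, then 2 forever once detected.
Deviation value: 17(1−ρ^4)/(1−ρ) + 2ρ^4/(1−ρ); cooperation value: 11/(1−ρ).
IC: 11 ≥ 17(1−ρ^4) + 2ρ^4 = 17 − 15ρ^4.
So ρ^4 ≥ 6/15 = 2/5, giving ρ ≥ (2/5)^(1/4) ≈ 0.795.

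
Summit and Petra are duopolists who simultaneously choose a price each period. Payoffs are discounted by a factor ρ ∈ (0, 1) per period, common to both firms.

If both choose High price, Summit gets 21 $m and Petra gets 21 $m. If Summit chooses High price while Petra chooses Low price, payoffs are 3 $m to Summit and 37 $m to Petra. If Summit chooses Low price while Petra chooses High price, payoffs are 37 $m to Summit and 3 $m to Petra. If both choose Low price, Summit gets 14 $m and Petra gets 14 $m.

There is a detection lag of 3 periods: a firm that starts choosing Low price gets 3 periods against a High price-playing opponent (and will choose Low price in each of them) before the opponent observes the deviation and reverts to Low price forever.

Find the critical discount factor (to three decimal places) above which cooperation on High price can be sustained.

The best deviation is to choose Low price for all 3 undetected periods, earning 37 each, then 14 forever once detected.
Deviation value: 37(1−ρ^3)/(1−ρ) + 14ρ^3/(1−ρ); cooperation value: 21/(1−ρ).
IC: 21 ≥ 37(1−ρ^3) + 14ρ^3 = 37 − 23ρ^3.
So ρ^3 ≥ 16/23, giving ρ ≥ (16/23)^(1/3) ≈ 0.886.

0.886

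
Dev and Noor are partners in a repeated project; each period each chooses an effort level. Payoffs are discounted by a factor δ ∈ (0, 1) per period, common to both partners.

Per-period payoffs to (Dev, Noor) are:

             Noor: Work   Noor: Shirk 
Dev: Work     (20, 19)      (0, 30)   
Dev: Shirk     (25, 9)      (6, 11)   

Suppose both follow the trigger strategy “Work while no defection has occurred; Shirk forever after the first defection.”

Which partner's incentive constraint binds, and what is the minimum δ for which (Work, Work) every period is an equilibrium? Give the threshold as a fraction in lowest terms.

Noor; δ ≥ 11/19

For Dev: deviation gain 25−20 = 5, per-period punishment loss 20−6 = 14. IC gives δ ≥ 5/19.
For Noor: gain 11, loss 8 per period, so δ ≥ 11/19.
The tighter constraint is Noor's, so cooperation needs δ ≥ 11/19.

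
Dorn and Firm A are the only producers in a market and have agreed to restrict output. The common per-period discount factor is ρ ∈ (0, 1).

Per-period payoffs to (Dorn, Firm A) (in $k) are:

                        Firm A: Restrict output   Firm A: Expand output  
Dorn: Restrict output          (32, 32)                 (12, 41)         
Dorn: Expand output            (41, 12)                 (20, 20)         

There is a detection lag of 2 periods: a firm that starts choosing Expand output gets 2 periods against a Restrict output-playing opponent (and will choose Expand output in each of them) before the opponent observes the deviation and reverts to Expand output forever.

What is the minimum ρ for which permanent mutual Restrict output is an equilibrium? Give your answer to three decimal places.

The best deviation is to choose Expand output for all 2 undetected periods, earning 41 each, then 20 forever once detected.
Deviation value: 41(1−ρ^2)/(1−ρ) + 20ρ^2/(1−ρ); cooperation value: 32/(1−ρ).
IC: 32 ≥ 41(1−ρ^2) + 20ρ^2 = 41 − 21ρ^2.
So ρ^2 ≥ 9/21 = 3/7, giving ρ ≥ (3/7)^(1/2) ≈ 0.655.

0.655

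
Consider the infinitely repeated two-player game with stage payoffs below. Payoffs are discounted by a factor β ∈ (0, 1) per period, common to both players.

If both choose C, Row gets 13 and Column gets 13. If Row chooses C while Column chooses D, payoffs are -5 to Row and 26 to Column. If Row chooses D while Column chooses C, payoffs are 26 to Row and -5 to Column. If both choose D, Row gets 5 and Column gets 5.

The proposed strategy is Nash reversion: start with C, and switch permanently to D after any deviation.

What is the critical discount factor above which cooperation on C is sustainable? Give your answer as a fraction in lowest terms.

13/21

13/(1−β) ≥ 26 + 5β/(1−β)
13 ≥ 26 − 21β
β ≥ 13/21.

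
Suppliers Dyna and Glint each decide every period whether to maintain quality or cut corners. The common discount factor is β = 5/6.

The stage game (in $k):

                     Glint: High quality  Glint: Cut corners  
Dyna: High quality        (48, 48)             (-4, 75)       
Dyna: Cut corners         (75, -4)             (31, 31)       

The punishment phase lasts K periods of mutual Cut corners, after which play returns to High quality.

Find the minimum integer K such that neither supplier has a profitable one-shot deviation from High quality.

3

No profitable deviation requires (48−31)(β+…+β^K) ≥ 75−48, i.e. β+…+β^K ≥ 27/17 ≈ 1.5882.
With β = 5/6, the partial sums are K=1: 0.8333, K=2: 1.5278, K=3: 2.1065.
K = 3 is the first length at which the sum reaches 1.5882.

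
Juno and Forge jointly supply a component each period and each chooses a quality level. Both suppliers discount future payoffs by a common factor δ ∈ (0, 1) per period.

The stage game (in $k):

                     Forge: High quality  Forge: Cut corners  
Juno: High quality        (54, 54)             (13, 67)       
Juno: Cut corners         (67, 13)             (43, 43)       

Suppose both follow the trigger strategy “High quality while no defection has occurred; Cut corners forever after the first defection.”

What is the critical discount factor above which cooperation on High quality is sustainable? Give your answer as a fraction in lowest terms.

13/24

One-period gain from deviating is 67 − 54 = 13. The loss is 54 − 43 = 11 in every subsequent period, with present value 11·δ/(1−δ).
Deviation is unprofitable when 11·δ/(1−δ) ≥ 13, i.e. δ/(1−δ) ≥ 13/11.
Equivalently δ ≥ 13/(13+11) = 13/24.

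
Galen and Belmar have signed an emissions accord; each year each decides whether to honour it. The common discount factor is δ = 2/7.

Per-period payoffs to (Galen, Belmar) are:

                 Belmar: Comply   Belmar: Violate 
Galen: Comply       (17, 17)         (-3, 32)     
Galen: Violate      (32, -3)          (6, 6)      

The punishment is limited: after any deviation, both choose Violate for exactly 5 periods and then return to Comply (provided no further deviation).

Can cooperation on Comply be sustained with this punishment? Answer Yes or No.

Comparing payoff streams over the 6 periods until play realigns: cooperate → 17(1+δ+…+δ^5); deviate → 32 + 6(δ+…+δ^5).
Cooperation is sustained iff (17−6)(δ+…+δ^5) ≥ 32−17.
δ+…+δ^5 = 2/7·(1−(2/7)^5)/(1−2/7) = 0.3992, and (32−17)/(17−6) = 1.3636.
0.3992 < 1.3636, so cooperation is not sustainable.

No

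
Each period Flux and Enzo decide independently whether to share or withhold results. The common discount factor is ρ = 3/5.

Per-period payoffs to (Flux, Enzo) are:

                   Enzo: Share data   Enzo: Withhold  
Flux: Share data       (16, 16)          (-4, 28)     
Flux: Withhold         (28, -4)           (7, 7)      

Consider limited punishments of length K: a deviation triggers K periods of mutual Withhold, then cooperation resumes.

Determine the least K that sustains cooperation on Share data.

IC: ρ(1−ρ^K)/(1−ρ) ≥ (28−16)/(16−7) = 4/3.
With ρ = 3/5: need 1 − ρ^K ≥ 4/3·(1−3/5)/(3/5), i.e. ρ^K ≤ 0.1111.
Since (3/5)^4 = 0.1296 and (3/5)^5 = 0.0778, the smallest such K is 5.

5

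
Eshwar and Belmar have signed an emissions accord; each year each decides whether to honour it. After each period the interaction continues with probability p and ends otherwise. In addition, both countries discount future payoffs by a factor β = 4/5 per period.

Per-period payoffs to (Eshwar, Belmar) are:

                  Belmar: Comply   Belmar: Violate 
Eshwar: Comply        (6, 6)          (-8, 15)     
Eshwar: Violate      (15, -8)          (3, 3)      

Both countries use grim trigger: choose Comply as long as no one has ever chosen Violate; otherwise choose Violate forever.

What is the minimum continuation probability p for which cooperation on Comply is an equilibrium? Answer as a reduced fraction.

15/16

With continuation probability p and discount β, the effective per-period discount factor is βp.
Grim-trigger IC: βp ≥ (15−6)/(15−3) = 3/4.
So p ≥ (3/4)/(4/5) = 15/16.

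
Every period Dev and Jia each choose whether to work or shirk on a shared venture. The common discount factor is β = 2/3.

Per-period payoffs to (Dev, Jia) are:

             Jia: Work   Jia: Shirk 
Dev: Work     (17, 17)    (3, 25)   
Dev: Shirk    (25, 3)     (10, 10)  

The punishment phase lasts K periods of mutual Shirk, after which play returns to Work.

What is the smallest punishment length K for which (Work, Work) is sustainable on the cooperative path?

IC: β(1−β^K)/(1−β) ≥ (25−17)/(17−10) = 8/7.
With β = 2/3: need 1 − β^K ≥ 8/7·(1−2/3)/(2/3), i.e. β^K ≤ 0.4286.
Since (2/3)^2 = 0.4444 and (2/3)^3 = 0.2963, the smallest such K is 3.

3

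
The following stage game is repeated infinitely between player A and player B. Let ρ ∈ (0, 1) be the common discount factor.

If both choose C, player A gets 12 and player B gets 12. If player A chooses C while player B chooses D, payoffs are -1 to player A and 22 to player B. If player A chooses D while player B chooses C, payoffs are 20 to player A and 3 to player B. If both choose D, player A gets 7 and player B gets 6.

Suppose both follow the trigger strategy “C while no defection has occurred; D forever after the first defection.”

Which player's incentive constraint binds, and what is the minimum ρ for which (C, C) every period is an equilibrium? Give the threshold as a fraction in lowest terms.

player A: cooperation gives 12 each period; deviation gives 20 once then 7 forever.
  12/(1−ρ) ≥ 20 + 7ρ/(1−ρ) ⇒ ρ ≥ 8/13.
player B: cooperation gives 12 each period; deviation gives 22 once then 6 forever.
  ρ ≥ 10/16 = 5/8.
Both must hold, so the binding constraint is player B's: ρ ≥ 5/8.

player B; ρ ≥ 5/8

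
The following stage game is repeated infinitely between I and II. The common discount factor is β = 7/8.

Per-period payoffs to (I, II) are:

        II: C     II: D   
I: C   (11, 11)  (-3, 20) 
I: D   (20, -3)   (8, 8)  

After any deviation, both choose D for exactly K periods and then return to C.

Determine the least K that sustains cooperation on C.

No profitable deviation requires (11−8)(β+…+β^K) ≥ 20−11, i.e. β+…+β^K ≥ 3 ≈ 3.0000.
With β = 7/8, the partial sums are K=1: 0.8750, K=2: 1.6406, K=3: 2.3105, K=4: 2.8967, K=5: 3.4096.
K = 5 is the first length at which the sum reaches 3.0000.

5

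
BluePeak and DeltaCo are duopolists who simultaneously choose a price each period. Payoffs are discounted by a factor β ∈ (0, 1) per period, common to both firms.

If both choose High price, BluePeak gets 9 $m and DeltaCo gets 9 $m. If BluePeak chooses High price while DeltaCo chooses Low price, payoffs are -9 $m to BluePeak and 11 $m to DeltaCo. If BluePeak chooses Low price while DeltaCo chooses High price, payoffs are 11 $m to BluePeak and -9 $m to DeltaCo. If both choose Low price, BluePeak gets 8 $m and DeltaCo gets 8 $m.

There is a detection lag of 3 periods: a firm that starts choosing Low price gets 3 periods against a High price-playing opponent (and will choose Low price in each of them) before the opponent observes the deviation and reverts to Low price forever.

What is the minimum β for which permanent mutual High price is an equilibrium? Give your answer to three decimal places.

The best deviation is to choose Low price for all 3 undetected periods, earning 11 each, then 8 forever once detected.
Deviation value: 11(1−β^3)/(1−β) + 8β^3/(1−β); cooperation value: 9/(1−β).
IC: 9 ≥ 11(1−β^3) + 8β^3 = 11 − 3β^3.
So β^3 ≥ 2/3, giving β ≥ (2/3)^(1/3) ≈ 0.874.

0.874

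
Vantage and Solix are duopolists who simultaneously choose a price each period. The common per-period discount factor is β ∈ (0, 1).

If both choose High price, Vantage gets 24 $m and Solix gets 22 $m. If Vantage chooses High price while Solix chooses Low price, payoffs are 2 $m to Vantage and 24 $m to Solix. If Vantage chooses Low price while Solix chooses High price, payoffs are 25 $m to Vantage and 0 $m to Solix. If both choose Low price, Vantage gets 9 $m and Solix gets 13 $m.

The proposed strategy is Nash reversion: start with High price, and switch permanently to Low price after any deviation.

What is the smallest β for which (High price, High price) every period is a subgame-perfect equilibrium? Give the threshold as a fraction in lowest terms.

Vantage: cooperation gives 24 each period; deviation gives 25 once then 9 forever.
  24/(1−β) ≥ 25 + 9β/(1−β) ⇒ β ≥ 1/16.
Solix: cooperation gives 22 each period; deviation gives 24 once then 13 forever.
  β ≥ 2/11.
Both must hold, so the binding constraint is Solix's: β ≥ 2/11.

2/11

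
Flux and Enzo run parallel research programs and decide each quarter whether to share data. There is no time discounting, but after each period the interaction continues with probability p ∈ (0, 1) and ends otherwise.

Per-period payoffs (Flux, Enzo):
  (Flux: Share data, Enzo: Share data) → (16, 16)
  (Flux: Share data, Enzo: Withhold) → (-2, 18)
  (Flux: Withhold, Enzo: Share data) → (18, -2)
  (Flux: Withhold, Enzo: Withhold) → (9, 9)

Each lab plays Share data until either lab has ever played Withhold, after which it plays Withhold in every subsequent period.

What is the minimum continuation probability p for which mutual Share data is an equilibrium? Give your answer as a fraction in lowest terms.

With no time discounting, the continuation probability p plays the role of the discount factor.
Grim-trigger IC: 16/(1−p) ≥ 18 + 9p/(1−p) ⇒ p ≥ (18−16)/(18−9) = 2/9.

2/9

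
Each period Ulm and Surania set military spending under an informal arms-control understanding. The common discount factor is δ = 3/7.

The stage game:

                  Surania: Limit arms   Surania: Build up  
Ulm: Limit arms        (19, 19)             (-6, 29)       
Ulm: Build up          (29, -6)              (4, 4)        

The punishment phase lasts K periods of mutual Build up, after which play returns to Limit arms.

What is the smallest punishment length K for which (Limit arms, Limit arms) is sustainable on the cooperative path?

Need Σ_{k=1}^{K} δ^k ≥ (29−19)/(19−4) = 0.6667 at δ = 3/7.
At K = 2 the sum is 0.6122 < 0.6667; at K = 3 it is 0.6910 ≥ 0.6667.
So the minimum punishment length is K = 3.

3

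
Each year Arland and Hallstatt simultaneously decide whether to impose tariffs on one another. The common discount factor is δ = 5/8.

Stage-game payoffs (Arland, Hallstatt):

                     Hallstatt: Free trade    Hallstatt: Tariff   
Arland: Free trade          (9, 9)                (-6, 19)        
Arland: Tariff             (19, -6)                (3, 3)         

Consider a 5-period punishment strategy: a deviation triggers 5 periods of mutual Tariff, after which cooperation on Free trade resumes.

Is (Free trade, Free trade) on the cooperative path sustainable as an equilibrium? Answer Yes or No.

No

Comparing payoff streams over the 6 periods until play realigns: cooperate → 9(1+δ+…+δ^5); deviate → 19 + 3(δ+…+δ^5).
Cooperation is sustained iff (9−3)(δ+…+δ^5) ≥ 19−9.
δ+…+δ^5 = 5/8·(1−(5/8)^5)/(1−5/8) = 1.5077, and (19−9)/(9−3) = 1.6667.
1.5077 < 1.6667, so cooperation is not sustainable.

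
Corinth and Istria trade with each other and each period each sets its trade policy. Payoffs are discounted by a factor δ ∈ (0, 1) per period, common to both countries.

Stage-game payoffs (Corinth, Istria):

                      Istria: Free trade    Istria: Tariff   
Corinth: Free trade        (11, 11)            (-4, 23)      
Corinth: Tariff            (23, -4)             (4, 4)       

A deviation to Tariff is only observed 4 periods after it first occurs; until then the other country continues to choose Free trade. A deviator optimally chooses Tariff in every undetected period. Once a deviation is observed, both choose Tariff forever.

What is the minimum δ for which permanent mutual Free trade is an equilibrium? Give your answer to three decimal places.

The best deviation is to choose Tariff for all 4 undetected periods, earning 23 each, then 4 forever once detected.
Deviation value: 23(1−δ^4)/(1−δ) + 4δ^4/(1−δ); cooperation value: 11/(1−δ).
IC: 11 ≥ 23(1−δ^4) + 4δ^4 = 23 − 19δ^4.
So δ^4 ≥ 12/19, giving δ ≥ (12/19)^(1/4) ≈ 0.891.

0.891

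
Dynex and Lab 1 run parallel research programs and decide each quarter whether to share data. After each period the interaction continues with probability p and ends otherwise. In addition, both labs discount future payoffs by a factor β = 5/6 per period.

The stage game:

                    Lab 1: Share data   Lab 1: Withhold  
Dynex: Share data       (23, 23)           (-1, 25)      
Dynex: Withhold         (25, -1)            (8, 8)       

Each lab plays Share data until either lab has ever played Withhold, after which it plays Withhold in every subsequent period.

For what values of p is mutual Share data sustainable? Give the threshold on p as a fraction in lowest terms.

With continuation probability p and discount β, the effective per-period discount factor is βp.
Grim-trigger IC: βp ≥ (25−23)/(25−8) = 2/17.
So p ≥ (2/17)/(5/6) = 12/85.

12/85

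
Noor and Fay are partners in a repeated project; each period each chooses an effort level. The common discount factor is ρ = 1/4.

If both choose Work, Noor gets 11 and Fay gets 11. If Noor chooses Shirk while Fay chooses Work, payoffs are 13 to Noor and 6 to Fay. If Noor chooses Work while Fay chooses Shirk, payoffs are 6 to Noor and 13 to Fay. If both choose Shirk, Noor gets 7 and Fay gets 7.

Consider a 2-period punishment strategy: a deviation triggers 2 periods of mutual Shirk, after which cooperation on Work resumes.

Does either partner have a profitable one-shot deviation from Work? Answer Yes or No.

Comparing payoff streams over the 3 periods until play realigns: cooperate → 11(1+ρ+…+ρ^2); deviate → 13 + 7(ρ+…+ρ^2).
Cooperation is sustained iff (11−7)(ρ+…+ρ^2) ≥ 13−11.
ρ+…+ρ^2 = 1/4·(1−(1/4)^2)/(1−1/4) = 0.3125, and (13−11)/(11−7) = 0.5000.
0.3125 < 0.5000, so cooperation is not sustainable.

Yes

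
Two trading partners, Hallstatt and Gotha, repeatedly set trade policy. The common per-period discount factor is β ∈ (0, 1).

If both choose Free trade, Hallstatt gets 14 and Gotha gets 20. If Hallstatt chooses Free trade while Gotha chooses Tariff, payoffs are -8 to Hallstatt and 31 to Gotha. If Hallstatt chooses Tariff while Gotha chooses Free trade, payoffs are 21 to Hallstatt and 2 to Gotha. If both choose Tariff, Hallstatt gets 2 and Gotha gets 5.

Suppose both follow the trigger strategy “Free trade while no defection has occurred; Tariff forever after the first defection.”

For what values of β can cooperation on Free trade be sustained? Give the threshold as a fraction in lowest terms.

For Hallstatt: deviation gain 21−14 = 7, per-period punishment loss 14−2 = 12. IC gives β ≥ 7/19.
For Gotha: gain 11, loss 15 per period, so β ≥ 11/26.
The tighter constraint is Gotha's, so cooperation needs β ≥ 11/26.

11/26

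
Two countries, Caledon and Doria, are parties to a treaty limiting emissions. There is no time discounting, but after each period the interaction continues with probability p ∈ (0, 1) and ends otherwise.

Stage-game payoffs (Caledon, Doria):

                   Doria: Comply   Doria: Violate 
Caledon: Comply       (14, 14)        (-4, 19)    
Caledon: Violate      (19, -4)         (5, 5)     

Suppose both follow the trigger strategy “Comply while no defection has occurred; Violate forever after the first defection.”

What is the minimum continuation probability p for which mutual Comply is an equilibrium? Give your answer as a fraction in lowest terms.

5/14

With no time discounting, the continuation probability p plays the role of the discount factor.
Grim-trigger IC: 14/(1−p) ≥ 19 + 5p/(1−p) ⇒ p ≥ (19−14)/(19−5) = 5/14.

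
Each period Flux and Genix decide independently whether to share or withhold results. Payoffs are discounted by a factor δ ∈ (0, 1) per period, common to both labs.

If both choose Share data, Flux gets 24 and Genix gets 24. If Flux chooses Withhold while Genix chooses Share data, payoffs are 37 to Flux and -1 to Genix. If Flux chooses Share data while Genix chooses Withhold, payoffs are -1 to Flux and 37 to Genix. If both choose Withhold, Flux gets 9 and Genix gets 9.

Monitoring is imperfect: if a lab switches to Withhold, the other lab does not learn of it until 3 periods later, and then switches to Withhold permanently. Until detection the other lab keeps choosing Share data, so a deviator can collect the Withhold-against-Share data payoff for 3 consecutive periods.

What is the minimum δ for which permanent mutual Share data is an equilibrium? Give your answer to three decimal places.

0.774

The best deviation is to choose Withhold for all 3 undetected periods, earning 37 each, then 9 forever once detected.
Deviation value: 37(1−δ^3)/(1−δ) + 9δ^3/(1−δ); cooperation value: 24/(1−δ).
IC: 24 ≥ 37(1−δ^3) + 9δ^3 = 37 − 28δ^3.
So δ^3 ≥ 13/28, giving δ ≥ (13/28)^(1/3) ≈ 0.774.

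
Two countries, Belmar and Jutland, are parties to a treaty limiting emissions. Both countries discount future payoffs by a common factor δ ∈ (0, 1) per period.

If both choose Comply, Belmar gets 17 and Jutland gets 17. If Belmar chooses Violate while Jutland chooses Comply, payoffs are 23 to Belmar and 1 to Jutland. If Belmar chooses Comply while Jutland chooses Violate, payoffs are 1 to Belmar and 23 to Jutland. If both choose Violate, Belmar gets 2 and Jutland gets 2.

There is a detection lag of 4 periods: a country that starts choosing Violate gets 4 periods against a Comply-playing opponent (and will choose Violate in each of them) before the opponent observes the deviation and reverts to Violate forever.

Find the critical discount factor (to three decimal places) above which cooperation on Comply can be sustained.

0.731

The best deviation is to choose Violate for all 4 undetected periods, earning 23 each, then 2 forever once detected.
Deviation value: 23(1−δ^4)/(1−δ) + 2δ^4/(1−δ); cooperation value: 17/(1−δ).
IC: 17 ≥ 23(1−δ^4) + 2δ^4 = 23 − 21δ^4.
So δ^4 ≥ 6/21 = 2/7, giving δ ≥ (2/7)^(1/4) ≈ 0.731.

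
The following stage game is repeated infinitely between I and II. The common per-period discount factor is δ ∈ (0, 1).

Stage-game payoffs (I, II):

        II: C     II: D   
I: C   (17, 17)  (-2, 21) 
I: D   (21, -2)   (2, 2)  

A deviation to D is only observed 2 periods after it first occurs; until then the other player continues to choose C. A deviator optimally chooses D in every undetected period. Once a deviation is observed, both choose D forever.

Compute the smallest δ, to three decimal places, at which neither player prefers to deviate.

The best deviation is to choose D for all 2 undetected periods, earning 21 each, then 2 forever once detected.
Deviation value: 21(1−δ^2)/(1−δ) + 2δ^2/(1−δ); cooperation value: 17/(1−δ).
IC: 17 ≥ 21(1−δ^2) + 2δ^2 = 21 − 19δ^2.
So δ^2 ≥ 4/19, giving δ ≥ (4/19)^(1/2) ≈ 0.459.

0.459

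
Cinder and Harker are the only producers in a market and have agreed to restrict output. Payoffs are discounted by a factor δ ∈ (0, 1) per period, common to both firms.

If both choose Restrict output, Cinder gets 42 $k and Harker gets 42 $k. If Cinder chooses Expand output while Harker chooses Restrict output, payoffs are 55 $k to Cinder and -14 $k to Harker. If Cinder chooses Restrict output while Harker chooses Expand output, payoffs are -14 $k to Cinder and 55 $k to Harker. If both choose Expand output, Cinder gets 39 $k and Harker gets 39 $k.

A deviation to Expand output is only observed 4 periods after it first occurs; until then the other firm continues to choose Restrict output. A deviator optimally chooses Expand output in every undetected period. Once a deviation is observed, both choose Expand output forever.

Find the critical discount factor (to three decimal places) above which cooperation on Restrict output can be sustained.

A deviator earns 55 for 4 periods, then 39 forever; cooperating earns 42 forever. Multiplying the IC by (1−δ):
42 ≥ 55(1−δ^4) + 39δ^4, so 16·δ^4 ≥ 13 and δ^4 ≥ 13/16.
δ ≥ (13/16)^(1/4) ≈ 0.949.

0.949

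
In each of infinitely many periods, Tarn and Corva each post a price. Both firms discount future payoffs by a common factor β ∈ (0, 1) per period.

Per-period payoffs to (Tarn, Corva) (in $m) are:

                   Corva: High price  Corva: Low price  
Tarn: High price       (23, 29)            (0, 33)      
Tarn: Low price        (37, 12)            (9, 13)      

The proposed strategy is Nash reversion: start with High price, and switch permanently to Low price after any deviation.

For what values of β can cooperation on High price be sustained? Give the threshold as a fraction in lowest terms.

For Tarn: deviation gain 37−23 = 14, per-period punishment loss 23−9 = 14. IC gives β ≥ 14/28 = 1/2.
For Corva: gain 4, loss 16 per period, so β ≥ 4/20 = 1/5.
The tighter constraint is Tarn's, so cooperation needs β ≥ 1/2.

1/2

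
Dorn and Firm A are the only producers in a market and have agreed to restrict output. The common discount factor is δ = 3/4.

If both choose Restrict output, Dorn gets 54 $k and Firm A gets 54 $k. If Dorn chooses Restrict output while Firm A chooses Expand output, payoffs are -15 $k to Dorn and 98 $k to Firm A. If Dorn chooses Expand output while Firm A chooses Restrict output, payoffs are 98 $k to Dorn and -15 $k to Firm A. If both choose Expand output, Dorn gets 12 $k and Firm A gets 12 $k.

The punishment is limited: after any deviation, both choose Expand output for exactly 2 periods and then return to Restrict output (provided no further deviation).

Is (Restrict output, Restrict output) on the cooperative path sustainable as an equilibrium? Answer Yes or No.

Yes

A one-shot deviation gives 98 now, then 12 for 2 periods, then back to 54.
Gain from deviating: (98−54) today; loss: (54−12) in each of the next 2 periods.
No-deviation condition: (54−12)(δ+…+δ^2) ≥ 98−54, i.e. δ+…+δ^2 ≥ 22/21.
At δ = 3/4: δ+…+δ^2 = 1.3125 ≥ 1.0476.
So cooperation is sustainable.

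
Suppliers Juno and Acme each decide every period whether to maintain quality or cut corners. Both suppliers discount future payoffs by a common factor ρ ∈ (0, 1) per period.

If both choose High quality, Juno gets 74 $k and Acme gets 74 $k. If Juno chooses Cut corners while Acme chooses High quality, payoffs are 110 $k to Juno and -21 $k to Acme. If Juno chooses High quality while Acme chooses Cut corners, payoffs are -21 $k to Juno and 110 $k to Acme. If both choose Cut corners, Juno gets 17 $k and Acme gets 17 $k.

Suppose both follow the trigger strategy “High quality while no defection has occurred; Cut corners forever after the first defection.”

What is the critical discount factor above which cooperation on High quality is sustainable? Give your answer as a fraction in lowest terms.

12/31

74/(1−ρ) ≥ 110 + 17ρ/(1−ρ)
74 ≥ 110 − 93ρ
ρ ≥ 36/93 = 12/31.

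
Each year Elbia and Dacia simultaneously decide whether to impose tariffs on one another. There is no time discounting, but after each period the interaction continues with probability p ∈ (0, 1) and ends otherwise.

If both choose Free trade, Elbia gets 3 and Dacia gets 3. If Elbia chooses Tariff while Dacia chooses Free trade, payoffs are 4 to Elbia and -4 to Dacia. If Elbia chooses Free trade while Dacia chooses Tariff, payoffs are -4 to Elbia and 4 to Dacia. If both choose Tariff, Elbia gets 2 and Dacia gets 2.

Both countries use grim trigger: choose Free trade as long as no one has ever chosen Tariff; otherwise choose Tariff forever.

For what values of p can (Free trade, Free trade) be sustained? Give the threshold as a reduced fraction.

1/2

With no time discounting, the continuation probability p plays the role of the discount factor.
Grim-trigger IC: 3/(1−p) ≥ 4 + 2p/(1−p) ⇒ p ≥ (4−3)/(4−2) = 1/2.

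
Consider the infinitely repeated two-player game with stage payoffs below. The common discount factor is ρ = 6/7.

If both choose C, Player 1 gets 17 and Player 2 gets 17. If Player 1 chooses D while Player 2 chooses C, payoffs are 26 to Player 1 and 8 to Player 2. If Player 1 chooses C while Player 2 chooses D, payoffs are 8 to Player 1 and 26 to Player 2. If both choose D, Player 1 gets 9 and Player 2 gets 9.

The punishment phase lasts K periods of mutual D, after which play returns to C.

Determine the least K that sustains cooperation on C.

2

Need Σ_{k=1}^{K} ρ^k ≥ (26−17)/(17−9) = 1.1250 at ρ = 6/7.
At K = 1 the sum is 0.8571 < 1.1250; at K = 2 it is 1.5918 ≥ 1.1250.
So the minimum punishment length is K = 2.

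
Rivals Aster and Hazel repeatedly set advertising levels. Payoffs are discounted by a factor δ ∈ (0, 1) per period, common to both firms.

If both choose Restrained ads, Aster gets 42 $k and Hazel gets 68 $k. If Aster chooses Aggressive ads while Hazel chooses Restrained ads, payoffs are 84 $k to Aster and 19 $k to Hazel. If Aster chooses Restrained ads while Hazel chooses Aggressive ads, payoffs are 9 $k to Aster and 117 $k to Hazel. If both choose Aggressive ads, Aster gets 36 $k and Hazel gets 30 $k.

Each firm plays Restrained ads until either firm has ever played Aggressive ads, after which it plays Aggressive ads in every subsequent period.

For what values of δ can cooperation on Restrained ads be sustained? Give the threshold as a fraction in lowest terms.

7/8

For Aster: deviation gain 84−42 = 42, per-period punishment loss 42−36 = 6. IC gives δ ≥ 42/48 = 7/8.
For Hazel: gain 49, loss 38 per period, so δ ≥ 49/87.
The tighter constraint is Aster's, so cooperation needs δ ≥ 7/8.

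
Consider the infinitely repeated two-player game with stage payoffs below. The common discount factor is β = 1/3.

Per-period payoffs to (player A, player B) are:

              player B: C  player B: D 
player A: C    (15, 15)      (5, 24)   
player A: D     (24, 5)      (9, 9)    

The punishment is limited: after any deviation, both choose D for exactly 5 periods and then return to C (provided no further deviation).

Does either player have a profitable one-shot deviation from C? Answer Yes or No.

Yes

IC: β+…+β^5 ≥ (24−15)/(15−9) = 3/2.
At β = 1/3: partial sum = 0.4979 < 1.5000. Cooperation not sustainable.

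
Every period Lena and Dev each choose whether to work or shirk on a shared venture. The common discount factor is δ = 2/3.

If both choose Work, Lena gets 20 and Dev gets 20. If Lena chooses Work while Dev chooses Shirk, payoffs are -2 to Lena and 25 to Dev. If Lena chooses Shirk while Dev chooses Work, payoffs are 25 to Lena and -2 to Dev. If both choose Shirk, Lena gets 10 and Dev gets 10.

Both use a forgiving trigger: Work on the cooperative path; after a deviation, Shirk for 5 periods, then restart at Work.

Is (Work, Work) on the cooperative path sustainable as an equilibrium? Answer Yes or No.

A one-shot deviation gives 25 now, then 10 for 5 periods, then back to 20.
Gain from deviating: (25−20) today; loss: (20−10) in each of the next 5 periods.
No-deviation condition: (20−10)(δ+…+δ^5) ≥ 25−20, i.e. δ+…+δ^5 ≥ 1/2.
At δ = 2/3: δ+…+δ^5 = 1.7366 ≥ 0.5000.
So cooperation is sustainable.

Yes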